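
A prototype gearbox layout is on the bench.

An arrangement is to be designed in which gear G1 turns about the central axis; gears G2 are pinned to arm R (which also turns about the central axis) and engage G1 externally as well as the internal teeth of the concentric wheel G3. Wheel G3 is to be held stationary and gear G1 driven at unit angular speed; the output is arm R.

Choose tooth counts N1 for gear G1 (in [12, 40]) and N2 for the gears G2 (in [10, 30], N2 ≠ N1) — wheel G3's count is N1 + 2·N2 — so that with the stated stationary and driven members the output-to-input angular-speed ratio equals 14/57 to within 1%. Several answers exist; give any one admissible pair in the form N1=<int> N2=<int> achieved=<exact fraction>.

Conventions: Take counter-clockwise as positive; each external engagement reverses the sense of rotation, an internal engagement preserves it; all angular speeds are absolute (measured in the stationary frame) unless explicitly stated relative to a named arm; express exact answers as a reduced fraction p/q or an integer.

topology: planetary set — design target 14/57, arm = carrier (Willis)
Willis with ω_ring = 0: ω_arm/ω_sun = N1/(N1+N3); set equal to 14/57  ⇒  N3/N1 = 1/(14/57) − 1 = 43/14
N3 = N1 + 2·N2  ⇒  N2/N1 = (N3/N1 − 1)/2 = (43/14 − 1)/2 = 29/28
smallest multiple with N1 ≥ 12 and N2 ≥ 10: k = 1  ⇒  N1 = 1·28 = 28, N2 = 1·29 = 29 (N1 ≤ 40, N2 ≤ 30, N2 ≠ N1 ✓), N3 = 28 + 2·29 = 86
check: N1/(N1+N3) with N1 = 28, N3 = 86 gives 14/57; |achieved − target| = 0 ≤ 7/2850 ✓

N1=28 N2=29 achieved=14/57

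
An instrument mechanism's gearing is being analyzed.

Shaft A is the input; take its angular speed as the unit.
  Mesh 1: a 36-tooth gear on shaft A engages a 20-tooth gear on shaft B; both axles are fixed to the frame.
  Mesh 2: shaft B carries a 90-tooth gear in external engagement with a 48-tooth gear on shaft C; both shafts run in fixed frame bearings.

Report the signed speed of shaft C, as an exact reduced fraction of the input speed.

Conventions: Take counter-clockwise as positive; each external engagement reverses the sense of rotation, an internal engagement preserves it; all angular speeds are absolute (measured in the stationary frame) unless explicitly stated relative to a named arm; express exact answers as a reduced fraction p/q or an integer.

2-mesh fixed-axis compound train (all bearings frame-fixed)
mesh 1 [36T→20T]: |ω|/ω_in = 1×36/20 = 9/5, sense flips to −
mesh 2 [90T→48T]: |ω|/ω_in = (9/5)×90/48 = 27/8, sense flips to +
signed output speed (× input speed) = 27/8

27/8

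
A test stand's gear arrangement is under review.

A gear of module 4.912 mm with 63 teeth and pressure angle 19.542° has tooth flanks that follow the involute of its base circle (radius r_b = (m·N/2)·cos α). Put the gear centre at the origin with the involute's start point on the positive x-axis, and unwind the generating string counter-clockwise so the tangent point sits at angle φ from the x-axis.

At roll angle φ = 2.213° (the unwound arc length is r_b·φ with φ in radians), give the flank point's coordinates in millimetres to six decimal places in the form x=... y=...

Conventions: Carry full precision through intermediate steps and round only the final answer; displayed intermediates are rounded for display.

topology: single-mesh involute geometry — m = 4.912, N = 63
pitch radius r_p = m·N/2 = 4.912·63/2 = 154.728000
base radius r_b = r_p·cos α = 154.728000·cos 19.542° = 145.815133
roll angle φ = 2.213° = 0.03862414 rad
x = r_b·(cos φ + φ·sin φ) = 145.923857
y = r_b·(sin φ − φ·cos φ) = 0.002800

x=145.923857 y=0.002800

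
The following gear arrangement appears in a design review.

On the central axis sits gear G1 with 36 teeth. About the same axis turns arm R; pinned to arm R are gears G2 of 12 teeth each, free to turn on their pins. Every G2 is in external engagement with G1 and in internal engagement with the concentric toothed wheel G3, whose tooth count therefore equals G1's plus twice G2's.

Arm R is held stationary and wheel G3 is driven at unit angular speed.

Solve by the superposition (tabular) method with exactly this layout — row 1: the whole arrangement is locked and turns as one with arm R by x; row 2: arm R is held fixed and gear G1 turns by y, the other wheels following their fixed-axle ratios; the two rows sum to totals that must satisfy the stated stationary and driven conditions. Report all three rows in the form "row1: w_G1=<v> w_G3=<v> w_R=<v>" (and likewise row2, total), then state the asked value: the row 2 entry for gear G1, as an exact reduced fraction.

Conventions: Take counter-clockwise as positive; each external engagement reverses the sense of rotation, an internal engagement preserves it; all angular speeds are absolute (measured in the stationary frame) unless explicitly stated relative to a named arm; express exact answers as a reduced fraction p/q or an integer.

row1: w_G1=0 w_G3=0 w_R=0
row2: w_G1=-5/3 w_G3=1 w_R=0
total: w_G1=-5/3 w_G3=1 w_R=0
asked value: -5/3

planetary set (36T centre, 12T on arm, 60T internal) — Willis relation
row 1: whole set turns with the arm by x
row 2: sun turns y, ring = −(36/60)·y, arm 0
boundary: total ω_arm = x = 0 and total ω_ring = x − (36/60)·y = 1  ⇒  y = -5/3, x = 0
row 2 ring = −(36/60)·(-5/3) = 1
totals (row 1 + row 2): sun 0 + (-5/3) = -5/3, ring 0 + 1 = 1, arm 0 + 0 = 0
asked cell (row2, sun) = -5/3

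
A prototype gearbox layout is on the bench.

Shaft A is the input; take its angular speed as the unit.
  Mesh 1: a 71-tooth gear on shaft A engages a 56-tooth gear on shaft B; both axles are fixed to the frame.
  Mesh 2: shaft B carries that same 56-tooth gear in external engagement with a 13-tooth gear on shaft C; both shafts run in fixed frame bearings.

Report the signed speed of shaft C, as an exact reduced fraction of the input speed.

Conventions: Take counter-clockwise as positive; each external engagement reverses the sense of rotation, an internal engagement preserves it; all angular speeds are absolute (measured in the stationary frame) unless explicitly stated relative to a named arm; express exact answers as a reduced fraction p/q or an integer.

2-mesh fixed-axis compound train (all bearings frame-fixed)
mesh 1 [71T→56T]: |ω|/ω_in = 1×71/56 = 71/56, sense flips to −
mesh 2 [56T→13T]: |ω|/ω_in = (71/56)×56/13 = 71/13, sense flips to +
signed output speed (× input speed) = 71/13

71/13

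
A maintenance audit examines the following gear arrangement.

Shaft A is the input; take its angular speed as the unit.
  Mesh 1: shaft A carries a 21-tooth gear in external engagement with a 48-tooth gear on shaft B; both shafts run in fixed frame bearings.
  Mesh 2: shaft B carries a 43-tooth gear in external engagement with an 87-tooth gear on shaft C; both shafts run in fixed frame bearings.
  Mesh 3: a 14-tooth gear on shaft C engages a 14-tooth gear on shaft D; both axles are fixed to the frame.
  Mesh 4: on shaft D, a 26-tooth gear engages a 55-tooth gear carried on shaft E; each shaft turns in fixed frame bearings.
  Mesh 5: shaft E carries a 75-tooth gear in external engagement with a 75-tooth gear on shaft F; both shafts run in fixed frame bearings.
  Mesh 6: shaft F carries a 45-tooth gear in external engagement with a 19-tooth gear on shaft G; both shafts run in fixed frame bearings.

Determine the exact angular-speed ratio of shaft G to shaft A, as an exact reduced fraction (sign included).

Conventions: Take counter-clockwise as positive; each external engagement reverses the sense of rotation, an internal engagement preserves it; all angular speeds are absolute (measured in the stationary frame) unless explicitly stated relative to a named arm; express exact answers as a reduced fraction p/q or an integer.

class = fixed-axis compound train [6 meshes; 6 ratios multiply, 6 sense flips]
mesh 1 [21T→48T]: running ratio 7/16, sense −
mesh 2 [43T→87T]: running ratio 301/1392, sense +
mesh 3 [14T→14T]: running ratio 301/1392, sense −
mesh 4 [26T→55T]: running ratio 3913/38280, sense +
mesh 5 [75T→75T]: running ratio 3913/38280, sense −
mesh 6 [45T→19T]: running ratio 11739/48488, sense +
ω_out/ω_in = 11739/48488

11739/48488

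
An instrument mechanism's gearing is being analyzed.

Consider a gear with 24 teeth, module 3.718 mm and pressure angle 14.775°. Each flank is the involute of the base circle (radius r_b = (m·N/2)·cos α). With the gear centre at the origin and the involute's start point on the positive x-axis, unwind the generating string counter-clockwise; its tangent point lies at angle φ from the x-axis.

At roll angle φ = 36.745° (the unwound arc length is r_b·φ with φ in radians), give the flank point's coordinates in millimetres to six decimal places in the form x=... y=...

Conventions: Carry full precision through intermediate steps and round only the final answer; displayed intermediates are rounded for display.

topology: single-mesh involute geometry — m = 3.718, N = 24
pitch radius r_p = m·N/2 = 3.718·24/2 = 44.616000
base radius r_b = r_p·cos α = 44.616000·cos 14.775° = 43.140761
roll angle φ = 36.745° = 0.64132123 rad
x = r_b·(cos φ + φ·sin φ) = 51.120915
y = r_b·(sin φ − φ·cos φ) = 3.639359

x=51.120915 y=3.639359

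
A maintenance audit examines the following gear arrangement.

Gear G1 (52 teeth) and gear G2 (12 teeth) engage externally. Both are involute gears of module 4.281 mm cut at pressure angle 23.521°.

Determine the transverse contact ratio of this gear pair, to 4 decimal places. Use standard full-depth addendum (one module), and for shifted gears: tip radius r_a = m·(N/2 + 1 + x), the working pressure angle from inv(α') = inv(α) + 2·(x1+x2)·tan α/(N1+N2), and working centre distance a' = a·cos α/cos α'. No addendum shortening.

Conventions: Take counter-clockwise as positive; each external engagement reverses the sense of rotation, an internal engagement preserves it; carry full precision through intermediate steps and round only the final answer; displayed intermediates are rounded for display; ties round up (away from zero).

1.4695

class = single-mesh tooth geometry [involute pair 52T × 12T, m = 4.281]
base radii: r_b1 = 102.058015, r_b2 = 23.551850
tip radii: r_a1 = 115.587000, r_a2 = 29.967000
no profile shift: α' = α, a' = a
action lengths: √(r_a1²−r_b1²) = 54.263397, √(r_a2²−r_b2²) = 18.529206
base pitch p_b = π·m·cos α = 12.331720
CR = (54.263397 + 18.529206 − 136.992000·sin 23.52100°)/12.331720 = 1.469473
contact ratio ≈ 1.4695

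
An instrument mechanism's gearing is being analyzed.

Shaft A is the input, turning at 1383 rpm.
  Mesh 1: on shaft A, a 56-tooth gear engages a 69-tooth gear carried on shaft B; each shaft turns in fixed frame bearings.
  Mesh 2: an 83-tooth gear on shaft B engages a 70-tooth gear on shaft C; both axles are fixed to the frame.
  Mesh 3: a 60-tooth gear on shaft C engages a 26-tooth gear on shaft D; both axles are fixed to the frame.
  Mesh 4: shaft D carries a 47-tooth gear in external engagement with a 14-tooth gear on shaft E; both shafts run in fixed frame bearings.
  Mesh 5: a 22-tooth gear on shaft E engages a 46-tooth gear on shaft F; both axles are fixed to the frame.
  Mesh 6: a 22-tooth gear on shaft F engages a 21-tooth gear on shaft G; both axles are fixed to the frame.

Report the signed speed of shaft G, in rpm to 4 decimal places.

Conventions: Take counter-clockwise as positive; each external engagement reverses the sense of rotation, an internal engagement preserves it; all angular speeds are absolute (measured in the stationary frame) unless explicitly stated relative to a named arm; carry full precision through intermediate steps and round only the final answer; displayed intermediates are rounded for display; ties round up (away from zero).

6-mesh fixed-axis compound train (all bearings frame-fixed)
mesh 1 [56T→69T]: ω = 1383.0000×56/69 = 1122.4348 rpm, sense flips to −
mesh 2 [83T→70T]: ω = 1122.4348×83/70 = 1330.8870 rpm, sense flips to +
mesh 3 [60T→26T]: ω = 1330.8870×60/26 = 3071.2776 rpm, sense flips to −
mesh 4 [47T→14T]: ω = 3071.2776×47/14 = 10310.7176 rpm, sense flips to +
mesh 5 [22T→46T]: ω = 10310.7176×22/46 = 4931.2128 rpm, sense flips to −
mesh 6 [22T→21T]: ω = 4931.2128×22/21 = 5166.0324 rpm, sense flips to +
signed output speed = +5166.0324 rpm

+5166.0324 rpm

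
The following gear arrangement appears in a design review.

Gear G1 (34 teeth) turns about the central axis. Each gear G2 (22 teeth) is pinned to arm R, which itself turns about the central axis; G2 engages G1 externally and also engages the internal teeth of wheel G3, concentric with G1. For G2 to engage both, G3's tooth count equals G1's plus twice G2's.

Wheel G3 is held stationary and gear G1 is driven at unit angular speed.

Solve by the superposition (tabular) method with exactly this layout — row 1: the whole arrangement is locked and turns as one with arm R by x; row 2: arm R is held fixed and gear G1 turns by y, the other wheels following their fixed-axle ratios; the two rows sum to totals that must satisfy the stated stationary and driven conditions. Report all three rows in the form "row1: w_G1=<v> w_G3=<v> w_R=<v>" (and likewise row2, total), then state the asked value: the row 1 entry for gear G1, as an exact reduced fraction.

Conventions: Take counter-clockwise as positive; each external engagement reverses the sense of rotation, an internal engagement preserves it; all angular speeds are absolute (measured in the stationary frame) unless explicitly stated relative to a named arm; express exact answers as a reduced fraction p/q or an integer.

row1: w_G1=17/56 w_G3=17/56 w_R=17/56
row2: w_G1=39/56 w_G3=-17/56 w_R=0
total: w_G1=1 w_G3=0 w_R=17/56
asked value: 17/56

topology: planetary set — G1 34T / G2 22T / G3 78T, arm = carrier (Willis)
row 1 — lock + rotate with arm: ω_sun = ω_ring = ω_arm = x
row 2 (arm held, sun turns y): ω_ring = −(34/78)·y, ω_arm = 0
boundary: total ω_ring = x − (34/78)·y = 0 and total ω_sun = x + y = 1  ⇒  y = 39/56, x = 17/56
row 2 ring = −(34/78)·39/56 = -17/56
totals (row 1 + row 2): sun 17/56 + 39/56 = 1, ring 17/56 + (-17/56) = 0, arm 17/56 + 0 = 17/56
asked cell (row1, sun) = 17/56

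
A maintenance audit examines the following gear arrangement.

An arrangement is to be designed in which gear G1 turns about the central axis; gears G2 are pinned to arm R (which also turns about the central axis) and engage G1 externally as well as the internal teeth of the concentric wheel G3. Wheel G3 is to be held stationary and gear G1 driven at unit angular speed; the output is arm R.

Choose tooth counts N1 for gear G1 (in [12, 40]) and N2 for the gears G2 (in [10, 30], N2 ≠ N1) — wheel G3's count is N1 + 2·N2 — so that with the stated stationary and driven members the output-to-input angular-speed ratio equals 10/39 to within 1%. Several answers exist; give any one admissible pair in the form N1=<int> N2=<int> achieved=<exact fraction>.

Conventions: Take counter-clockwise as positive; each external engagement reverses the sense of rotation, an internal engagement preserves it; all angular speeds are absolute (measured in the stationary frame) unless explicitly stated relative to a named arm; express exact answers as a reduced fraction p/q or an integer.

planetary set to be sized for 10/39 (Willis relation)
Willis with ω_ring = 0: ω_arm/ω_sun = N1/(N1+N3); set equal to 10/39  ⇒  N3/N1 = 1/(10/39) − 1 = 29/10
N3 = N1 + 2·N2  ⇒  N2/N1 = (N3/N1 − 1)/2 = (29/10 − 1)/2 = 19/20
smallest multiple with N1 ≥ 12 and N2 ≥ 10: k = 1  ⇒  N1 = 1·20 = 20, N2 = 1·19 = 19 (N1 ≤ 40, N2 ≤ 30, N2 ≠ N1 ✓), N3 = 20 + 2·19 = 58
check: N1/(N1+N3) with N1 = 20, N3 = 58 gives 10/39; |achieved − target| = 0 ≤ 1/390 ✓

N1=20 N2=19 achieved=10/39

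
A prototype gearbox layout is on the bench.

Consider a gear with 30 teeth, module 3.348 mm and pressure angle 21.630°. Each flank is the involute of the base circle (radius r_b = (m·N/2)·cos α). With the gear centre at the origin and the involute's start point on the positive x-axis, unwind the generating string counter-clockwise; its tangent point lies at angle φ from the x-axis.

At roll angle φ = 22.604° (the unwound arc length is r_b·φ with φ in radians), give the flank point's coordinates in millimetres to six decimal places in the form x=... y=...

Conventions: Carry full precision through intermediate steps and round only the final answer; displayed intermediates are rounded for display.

x=50.176506 y=0.940714

class = single-mesh tooth geometry [base-circle involute, m = 3.348, 30T]
pitch radius r_p = m·N/2 = 3.348·30/2 = 50.220000
base radius r_b = r_p·cos α = 50.220000·cos 21.630° = 46.683689
roll angle φ = 22.604° = 0.39451422 rad
x = r_b·(cos φ + φ·sin φ) = 50.176506
y = r_b·(sin φ − φ·cos φ) = 0.940714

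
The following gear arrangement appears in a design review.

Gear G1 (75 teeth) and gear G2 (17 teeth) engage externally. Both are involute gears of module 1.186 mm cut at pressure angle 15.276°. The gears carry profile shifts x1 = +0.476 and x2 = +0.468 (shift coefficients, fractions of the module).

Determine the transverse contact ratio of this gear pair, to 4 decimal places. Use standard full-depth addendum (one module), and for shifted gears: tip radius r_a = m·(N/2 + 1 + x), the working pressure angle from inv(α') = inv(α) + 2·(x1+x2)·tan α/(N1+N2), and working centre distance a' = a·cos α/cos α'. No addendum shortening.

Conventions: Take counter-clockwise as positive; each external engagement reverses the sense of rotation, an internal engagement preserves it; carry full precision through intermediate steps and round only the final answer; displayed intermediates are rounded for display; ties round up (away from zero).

1.7011

topology: single-mesh involute geometry — m = 1.186, 75T/17T pair
base radii: r_b1 = 42.903603, r_b2 = 9.724817
tip radii: r_a1 = 46.225536, r_a2 = 11.822048
inv(α') = inv(15.276°) + 2·(+0.476+0.468)·tan α/(75+17) = 0.01210724  ⇒  α' = 18.70124°
a' = a·cos α / cos α' = 54.5560·cos 15.276°/cos 18.70124° = 55.561904
action lengths: √(r_a1²−r_b1²) = 17.207004, √(r_a2²−r_b2²) = 6.722258
base pitch p_b = π·m·cos α = 3.594284
CR = (17.207004 + 6.722258 − 55.561904·sin 18.70124°)/3.594284 = 1.701104
contact ratio ≈ 1.7011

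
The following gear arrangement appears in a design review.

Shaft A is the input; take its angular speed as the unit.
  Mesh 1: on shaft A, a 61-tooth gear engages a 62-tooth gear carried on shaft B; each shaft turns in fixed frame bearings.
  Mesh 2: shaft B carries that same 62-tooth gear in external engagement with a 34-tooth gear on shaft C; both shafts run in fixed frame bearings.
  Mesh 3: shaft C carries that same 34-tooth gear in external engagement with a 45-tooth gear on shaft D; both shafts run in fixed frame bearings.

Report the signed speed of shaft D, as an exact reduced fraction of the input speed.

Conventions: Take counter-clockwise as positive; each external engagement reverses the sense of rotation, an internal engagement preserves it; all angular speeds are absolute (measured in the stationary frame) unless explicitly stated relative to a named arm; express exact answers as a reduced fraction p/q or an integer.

3-mesh fixed-axis compound train (all bearings frame-fixed)
mesh 1 [61T→62T]: |ω|/ω_in = 1×61/62 = 61/62, sense flips to −
mesh 2 [62T→34T]: |ω|/ω_in = (61/62)×62/34 = 61/34, sense flips to +
mesh 3 [34T→45T]: |ω|/ω_in = (61/34)×34/45 = 61/45, sense flips to −
signed output speed (× input speed) = -61/45

-61/45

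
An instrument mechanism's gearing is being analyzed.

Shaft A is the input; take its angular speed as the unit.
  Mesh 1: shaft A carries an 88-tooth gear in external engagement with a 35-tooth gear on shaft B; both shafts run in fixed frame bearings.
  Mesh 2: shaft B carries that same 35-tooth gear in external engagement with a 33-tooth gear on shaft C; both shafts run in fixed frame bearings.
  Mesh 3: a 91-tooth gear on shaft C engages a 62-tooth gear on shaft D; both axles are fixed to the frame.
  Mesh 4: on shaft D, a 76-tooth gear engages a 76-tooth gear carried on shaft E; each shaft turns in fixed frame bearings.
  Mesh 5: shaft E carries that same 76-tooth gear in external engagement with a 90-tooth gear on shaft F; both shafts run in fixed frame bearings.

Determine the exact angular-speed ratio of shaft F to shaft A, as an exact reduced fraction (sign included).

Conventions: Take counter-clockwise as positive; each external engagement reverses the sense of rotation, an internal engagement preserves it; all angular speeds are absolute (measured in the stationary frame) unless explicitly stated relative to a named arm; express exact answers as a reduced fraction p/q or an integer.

class = fixed-axis compound train [5 meshes; 5 ratios multiply, 5 sense flips]
mesh 1 [88T→35T]: running ratio 88/35, sense −
mesh 2 [35T→33T]: running ratio 8/3, sense +
mesh 3 [91T→62T]: running ratio 364/93, sense −
mesh 4 [76T→76T]: running ratio 364/93, sense +
mesh 5 [76T→90T]: running ratio 13832/4185, sense −
ω_out/ω_in = -13832/4185

-13832/4185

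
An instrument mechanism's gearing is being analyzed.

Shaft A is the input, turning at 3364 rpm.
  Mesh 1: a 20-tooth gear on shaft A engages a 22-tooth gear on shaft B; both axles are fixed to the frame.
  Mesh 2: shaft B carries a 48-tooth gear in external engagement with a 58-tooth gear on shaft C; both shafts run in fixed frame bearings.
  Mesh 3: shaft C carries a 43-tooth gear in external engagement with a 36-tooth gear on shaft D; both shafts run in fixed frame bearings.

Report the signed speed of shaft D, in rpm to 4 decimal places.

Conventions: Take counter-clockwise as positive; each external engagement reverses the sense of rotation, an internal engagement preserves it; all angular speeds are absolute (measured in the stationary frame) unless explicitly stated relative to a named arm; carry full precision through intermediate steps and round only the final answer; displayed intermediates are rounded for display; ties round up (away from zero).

topology: fixed-axis compound train — 3 meshes, A→D
mesh 1 [20T→22T]: ω = 3364.0000×20/22 = 3058.1818 rpm, sense flips to −
mesh 2 [48T→58T]: ω = 3058.1818×48/58 = 2530.9091 rpm, sense flips to +
mesh 3 [43T→36T]: ω = 2530.9091×43/36 = 3023.0303 rpm, sense flips to −
signed output speed = -3023.0303 rpm

-3023.0303 rpm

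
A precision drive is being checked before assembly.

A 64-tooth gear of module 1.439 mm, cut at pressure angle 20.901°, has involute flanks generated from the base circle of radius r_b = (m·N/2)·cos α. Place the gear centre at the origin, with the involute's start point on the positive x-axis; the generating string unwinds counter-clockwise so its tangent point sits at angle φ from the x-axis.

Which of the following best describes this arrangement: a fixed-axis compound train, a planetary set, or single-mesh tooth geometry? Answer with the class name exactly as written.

single-mesh involute tooth geometry (64T wheel at module 1.439)
classification: single-mesh tooth geometry

single-mesh tooth geometry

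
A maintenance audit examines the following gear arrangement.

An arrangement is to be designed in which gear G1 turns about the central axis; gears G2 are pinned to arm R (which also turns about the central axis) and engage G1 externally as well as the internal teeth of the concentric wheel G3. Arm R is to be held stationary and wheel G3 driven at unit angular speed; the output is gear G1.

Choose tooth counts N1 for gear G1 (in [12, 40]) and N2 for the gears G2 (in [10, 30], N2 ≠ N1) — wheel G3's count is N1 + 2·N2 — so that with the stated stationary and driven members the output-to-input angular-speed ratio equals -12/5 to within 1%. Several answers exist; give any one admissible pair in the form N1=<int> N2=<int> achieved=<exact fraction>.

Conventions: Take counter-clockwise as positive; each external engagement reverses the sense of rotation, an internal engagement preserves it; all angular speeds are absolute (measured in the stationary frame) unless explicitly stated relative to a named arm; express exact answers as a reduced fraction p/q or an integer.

N1=20 N2=14 achieved=-12/5

design class (target -12/5): planetary set
Willis with ω_arm = 0: ω_sun/ω_ring = −N3/N1; set equal to -12/5  ⇒  N3/N1 = −(-12/5) = 12/5
N3 = N1 + 2·N2  ⇒  N2/N1 = (N3/N1 − 1)/2 = (12/5 − 1)/2 = 7/10
smallest multiple with N1 ≥ 12 and N2 ≥ 10: k = 2  ⇒  N1 = 2·10 = 20, N2 = 2·7 = 14 (N1 ≤ 40, N2 ≤ 30, N2 ≠ N1 ✓), N3 = 20 + 2·14 = 48
check: −N3/N1 with N1 = 20, N3 = 48 gives -12/5; |achieved − target| = 0 ≤ 3/125 ✓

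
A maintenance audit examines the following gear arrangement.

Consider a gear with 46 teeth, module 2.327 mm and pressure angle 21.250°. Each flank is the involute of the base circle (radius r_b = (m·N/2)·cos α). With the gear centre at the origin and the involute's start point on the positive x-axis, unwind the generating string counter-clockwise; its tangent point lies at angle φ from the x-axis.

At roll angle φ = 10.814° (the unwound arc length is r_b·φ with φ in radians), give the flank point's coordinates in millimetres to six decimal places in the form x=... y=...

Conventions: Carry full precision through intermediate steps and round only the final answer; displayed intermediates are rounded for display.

x=50.762563 y=0.111395

class = single-mesh tooth geometry [base-circle involute, m = 2.327, 46T]
pitch radius r_p = m·N/2 = 2.327·46/2 = 53.521000
base radius r_b = r_p·cos α = 53.521000·cos 21.250° = 49.881993
roll angle φ = 10.814° = 0.18873991 rad
x = r_b·(cos φ + φ·sin φ) = 50.762563
y = r_b·(sin φ − φ·cos φ) = 0.111395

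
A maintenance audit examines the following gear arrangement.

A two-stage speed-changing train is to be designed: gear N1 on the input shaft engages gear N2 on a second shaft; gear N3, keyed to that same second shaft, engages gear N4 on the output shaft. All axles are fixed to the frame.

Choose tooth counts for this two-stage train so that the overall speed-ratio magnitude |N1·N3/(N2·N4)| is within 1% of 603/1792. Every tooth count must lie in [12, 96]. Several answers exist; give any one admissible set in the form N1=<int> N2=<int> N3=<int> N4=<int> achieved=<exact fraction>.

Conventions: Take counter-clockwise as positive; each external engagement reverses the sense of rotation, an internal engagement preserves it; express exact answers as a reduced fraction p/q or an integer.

N1=18 N2=56 N3=67 N4=64 achieved=603/1792

design class (target 603/1792): fixed-axis compound train
target = 603/1792 in lowest terms: an exact hit needs N1·N3 = k·603 and N2·N4 = k·1792 for one integer k, every count in [12, 96]; additionally prefer no 1:1 stage (N1 ≠ N2, N3 ≠ N4)
k = 1: no 1:1-free in-range split of k·603 and k·1792 into factor pairs; take k = 2
k = 2: N1·N3 = 1206 = 18·67, N2·N4 = 3584 = 56·64
achieved = 18·67/(56·64) = 603/1792; |achieved − target| = 0 ≤ 603/179200 ✓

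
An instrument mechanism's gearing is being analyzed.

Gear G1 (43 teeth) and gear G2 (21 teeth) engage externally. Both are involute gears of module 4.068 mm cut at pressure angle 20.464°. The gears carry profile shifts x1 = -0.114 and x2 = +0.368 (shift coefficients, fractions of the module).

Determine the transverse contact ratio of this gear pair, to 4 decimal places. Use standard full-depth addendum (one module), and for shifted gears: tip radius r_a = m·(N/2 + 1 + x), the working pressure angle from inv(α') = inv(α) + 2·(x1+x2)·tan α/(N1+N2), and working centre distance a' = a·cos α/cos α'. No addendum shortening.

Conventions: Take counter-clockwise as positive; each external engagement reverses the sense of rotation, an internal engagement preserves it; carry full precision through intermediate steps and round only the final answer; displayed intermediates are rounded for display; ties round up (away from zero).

1.5387

single-mesh involute tooth geometry (43T engaging 21T at module 4.068)
base radii: r_b1 = 81.942452, r_b2 = 40.018407
tip radii: r_a1 = 91.066248, r_a2 = 48.279024
inv(α') = inv(20.464°) + 2·(-0.114+0.368)·tan α/(43+21) = 0.01896654  ⇒  α' = 21.61083°
a' = a·cos α / cos α' = 130.1760·cos 20.464°/cos 21.61083° = 131.182057
action lengths: √(r_a1²−r_b1²) = 39.730291, √(r_a2²−r_b2²) = 27.007245
base pitch p_b = π·m·cos α = 11.973479
CR = (39.730291 + 27.007245 − 131.182057·sin 21.61083°)/11.973479 = 1.538662
contact ratio ≈ 1.5387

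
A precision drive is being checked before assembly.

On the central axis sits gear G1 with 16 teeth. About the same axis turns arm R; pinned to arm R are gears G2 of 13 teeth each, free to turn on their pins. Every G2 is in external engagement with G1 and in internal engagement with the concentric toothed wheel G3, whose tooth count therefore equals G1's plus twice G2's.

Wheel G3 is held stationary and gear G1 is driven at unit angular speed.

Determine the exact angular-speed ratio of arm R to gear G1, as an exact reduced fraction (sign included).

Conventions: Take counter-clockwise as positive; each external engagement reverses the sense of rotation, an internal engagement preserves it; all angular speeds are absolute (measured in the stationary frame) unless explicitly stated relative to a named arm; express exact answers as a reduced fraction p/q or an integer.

8/29

class = planetary set [G3 = 16+2·13 = 42; Willis about the carrier]
ring teeth: 16 + 2·13 = 42
16(ω_sun−ω_arm) = −42(ω_ring−ω_arm),  ω_ring = 0, ω_sun = 1
16(1−ω_arm) = −42(0−ω_arm)  ⇒  58·ω_arm = 16  ⇒  ω_arm = 8/29
ω_out/ω_in = 8/29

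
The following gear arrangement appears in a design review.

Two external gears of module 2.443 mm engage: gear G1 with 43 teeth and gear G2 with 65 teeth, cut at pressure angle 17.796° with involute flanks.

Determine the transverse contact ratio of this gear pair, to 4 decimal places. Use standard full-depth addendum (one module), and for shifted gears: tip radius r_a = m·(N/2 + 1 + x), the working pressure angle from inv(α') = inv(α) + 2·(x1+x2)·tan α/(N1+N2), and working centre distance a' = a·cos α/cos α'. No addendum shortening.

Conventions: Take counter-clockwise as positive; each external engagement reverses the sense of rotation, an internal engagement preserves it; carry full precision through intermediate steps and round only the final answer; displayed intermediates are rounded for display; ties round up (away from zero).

1.8939

class = single-mesh tooth geometry [involute pair 43T × 65T, m = 2.443]
base radii: r_b1 = 50.011241, r_b2 = 75.598388
tip radii: r_a1 = 54.967500, r_a2 = 81.840500
no profile shift: α' = α, a' = a
action lengths: √(r_a1²−r_b1²) = 22.810125, √(r_a2²−r_b2²) = 31.348863
base pitch p_b = π·m·cos α = 7.307672
CR = (22.810125 + 31.348863 − 131.922000·sin 17.79600°)/7.307672 = 1.893876
contact ratio ≈ 1.8939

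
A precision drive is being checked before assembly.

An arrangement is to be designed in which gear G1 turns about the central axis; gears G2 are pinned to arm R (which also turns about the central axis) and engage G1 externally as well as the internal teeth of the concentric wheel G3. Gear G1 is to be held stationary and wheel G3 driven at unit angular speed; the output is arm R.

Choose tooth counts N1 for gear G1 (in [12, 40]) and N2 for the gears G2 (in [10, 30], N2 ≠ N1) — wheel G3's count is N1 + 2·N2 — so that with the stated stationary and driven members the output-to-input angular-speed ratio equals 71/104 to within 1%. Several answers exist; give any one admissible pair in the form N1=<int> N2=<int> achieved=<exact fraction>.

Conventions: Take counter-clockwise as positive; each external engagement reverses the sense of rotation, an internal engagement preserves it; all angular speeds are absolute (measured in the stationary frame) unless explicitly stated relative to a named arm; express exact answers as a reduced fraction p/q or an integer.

topology: planetary set — design target 71/104, arm = carrier (Willis)
Willis with ω_sun = 0: ω_arm/ω_ring = N3/(N1+N3); set equal to 71/104  ⇒  N3/N1 = (71/104)/(1 − 71/104) = 71/33
N3 = N1 + 2·N2  ⇒  N2/N1 = (N3/N1 − 1)/2 = (71/33 − 1)/2 = 19/33
smallest multiple with N1 ≥ 12 and N2 ≥ 10: k = 1  ⇒  N1 = 1·33 = 33, N2 = 1·19 = 19 (N1 ≤ 40, N2 ≤ 30, N2 ≠ N1 ✓), N3 = 33 + 2·19 = 71
check: N3/(N1+N3) with N1 = 33, N3 = 71 gives 71/104; |achieved − target| = 0 ≤ 71/10400 ✓

N1=33 N2=19 achieved=71/104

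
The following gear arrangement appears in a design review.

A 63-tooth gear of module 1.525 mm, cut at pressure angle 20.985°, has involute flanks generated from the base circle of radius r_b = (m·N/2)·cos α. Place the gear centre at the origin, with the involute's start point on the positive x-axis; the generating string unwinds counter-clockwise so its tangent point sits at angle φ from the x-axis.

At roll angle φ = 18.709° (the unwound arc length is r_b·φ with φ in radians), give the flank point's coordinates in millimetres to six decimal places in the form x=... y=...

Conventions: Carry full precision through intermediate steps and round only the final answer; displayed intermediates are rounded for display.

recognized (one wheel, involute flank): single-mesh tooth geometry, m = 1.525, N = 63
pitch radius r_p = m·N/2 = 1.525·63/2 = 48.037500
base radius r_b = r_p·cos α = 48.037500·cos 20.985° = 44.851375
roll angle φ = 18.709° = 0.32653365 rad
x = r_b·(cos φ + φ·sin φ) = 47.179135
y = r_b·(sin φ − φ·cos φ) = 0.514992

x=47.179135 y=0.514992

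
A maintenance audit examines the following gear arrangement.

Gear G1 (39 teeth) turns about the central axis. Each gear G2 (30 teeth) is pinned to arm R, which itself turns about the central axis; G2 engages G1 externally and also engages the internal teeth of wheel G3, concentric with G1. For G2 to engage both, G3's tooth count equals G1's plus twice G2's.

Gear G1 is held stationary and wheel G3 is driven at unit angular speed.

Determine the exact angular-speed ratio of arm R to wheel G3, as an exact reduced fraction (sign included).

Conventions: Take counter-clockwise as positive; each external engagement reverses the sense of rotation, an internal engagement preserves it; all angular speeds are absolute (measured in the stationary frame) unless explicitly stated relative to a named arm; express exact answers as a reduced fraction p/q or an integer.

planetary set (39T centre, 30T on arm, 99T internal) — Willis relation
ring teeth: 39 + 2·30 = 99
39(ω_sun−ω_arm) = −99(ω_ring−ω_arm),  ω_sun = 0, ω_ring = 1
39(0−ω_arm) = −99(1−ω_arm)  ⇒  138·ω_arm = 99  ⇒  ω_arm = 33/46
ω_out/ω_in = 33/46

33/46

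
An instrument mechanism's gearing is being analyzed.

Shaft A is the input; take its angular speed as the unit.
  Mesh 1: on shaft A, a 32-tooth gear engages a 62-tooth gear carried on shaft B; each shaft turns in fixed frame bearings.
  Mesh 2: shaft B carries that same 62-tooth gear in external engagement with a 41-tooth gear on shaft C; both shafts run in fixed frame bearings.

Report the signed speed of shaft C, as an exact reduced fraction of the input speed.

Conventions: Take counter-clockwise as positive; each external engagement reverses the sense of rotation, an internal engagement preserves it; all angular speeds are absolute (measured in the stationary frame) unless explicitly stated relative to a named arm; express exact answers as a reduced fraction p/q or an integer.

2-mesh fixed-axis compound train (all bearings frame-fixed)
mesh 1 [32T→62T]: |ω|/ω_in = 1×32/62 = 16/31, sense flips to −
mesh 2 [62T→41T]: |ω|/ω_in = (16/31)×62/41 = 32/41, sense flips to +
signed output speed (× input speed) = 32/41

32/41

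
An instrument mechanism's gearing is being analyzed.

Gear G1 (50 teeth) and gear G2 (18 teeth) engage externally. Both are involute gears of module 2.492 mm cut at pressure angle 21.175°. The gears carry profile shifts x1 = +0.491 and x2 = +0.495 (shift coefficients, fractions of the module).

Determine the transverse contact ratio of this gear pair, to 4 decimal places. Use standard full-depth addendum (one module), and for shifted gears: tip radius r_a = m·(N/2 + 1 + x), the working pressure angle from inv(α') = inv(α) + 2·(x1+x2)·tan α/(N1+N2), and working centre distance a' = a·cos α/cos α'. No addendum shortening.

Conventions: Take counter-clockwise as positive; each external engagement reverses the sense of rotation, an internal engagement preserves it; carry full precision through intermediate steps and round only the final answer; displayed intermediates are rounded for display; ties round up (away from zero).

1.4574

recognized (one external pair, fixed centres): single-mesh tooth geometry, m = 2.492, N1 = 50, N2 = 18
base radii: r_b1 = 58.093598, r_b2 = 20.913695
tip radii: r_a1 = 66.015572, r_a2 = 26.153540
inv(α') = inv(21.175°) + 2·(+0.491+0.495)·tan α/(50+18) = 0.02903288  ⇒  α' = 24.74880°
a' = a·cos α / cos α' = 84.7280·cos 21.175°/cos 24.74880° = 86.997880
action lengths: √(r_a1²−r_b1²) = 31.355856, √(r_a2²−r_b2²) = 15.704299
base pitch p_b = π·m·cos α = 7.300257
CR = (31.355856 + 15.704299 − 86.997880·sin 24.74880°)/7.300257 = 1.457387
contact ratio ≈ 1.4574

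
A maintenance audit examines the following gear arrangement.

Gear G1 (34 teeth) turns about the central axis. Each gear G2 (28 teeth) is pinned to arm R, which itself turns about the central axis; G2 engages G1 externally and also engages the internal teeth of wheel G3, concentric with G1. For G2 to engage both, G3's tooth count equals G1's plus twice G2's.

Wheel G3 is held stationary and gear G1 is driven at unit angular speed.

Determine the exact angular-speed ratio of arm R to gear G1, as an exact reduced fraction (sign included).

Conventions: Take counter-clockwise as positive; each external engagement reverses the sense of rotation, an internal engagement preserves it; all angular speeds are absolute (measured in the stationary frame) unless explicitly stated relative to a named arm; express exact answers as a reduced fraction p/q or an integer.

topology: planetary set — G1 34T / G2 28T / G3 90T, arm = carrier (Willis)
ring teeth: 34 + 2·28 = 90
34(ω_sun−ω_arm) = −90(ω_ring−ω_arm),  ω_ring = 0, ω_sun = 1
34(1−ω_arm) = −90(0−ω_arm)  ⇒  124·ω_arm = 34  ⇒  ω_arm = 17/62
ω_out/ω_in = 17/62

17/62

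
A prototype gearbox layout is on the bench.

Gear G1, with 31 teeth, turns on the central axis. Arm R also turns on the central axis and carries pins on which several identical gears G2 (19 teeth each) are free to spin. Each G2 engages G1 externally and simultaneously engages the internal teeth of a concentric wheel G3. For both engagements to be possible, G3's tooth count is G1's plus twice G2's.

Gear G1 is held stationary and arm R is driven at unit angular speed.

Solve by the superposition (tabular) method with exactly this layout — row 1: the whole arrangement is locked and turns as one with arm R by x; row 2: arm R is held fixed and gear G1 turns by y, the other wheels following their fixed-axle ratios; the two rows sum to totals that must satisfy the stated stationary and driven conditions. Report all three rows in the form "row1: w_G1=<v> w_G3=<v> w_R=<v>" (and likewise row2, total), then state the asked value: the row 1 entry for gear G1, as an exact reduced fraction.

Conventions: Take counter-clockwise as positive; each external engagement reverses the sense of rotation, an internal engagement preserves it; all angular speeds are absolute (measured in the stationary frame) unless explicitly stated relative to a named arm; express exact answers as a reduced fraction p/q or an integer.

row1: w_G1=1 w_G3=1 w_R=1
row2: w_G1=-1 w_G3=31/69 w_R=0
total: w_G1=0 w_G3=100/69 w_R=1
asked value: 1

topology: planetary set — G1 31T / G2 19T / G3 69T, arm = carrier (Willis)
row 1: whole set turns with the arm by x
superposition row 2 [arm held]: sun y, ring −(31/69)·y, arm 0
boundary: total ω_sun = x + y = 0 and total ω_arm = x = 1  ⇒  y = -1, x = 1
row 2 ring = −(31/69)·(-1) = 31/69
totals (row 1 + row 2): sun 1 + (-1) = 0, ring 1 + 31/69 = 100/69, arm 1 + 0 = 1
asked cell (row1, sun) = 1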